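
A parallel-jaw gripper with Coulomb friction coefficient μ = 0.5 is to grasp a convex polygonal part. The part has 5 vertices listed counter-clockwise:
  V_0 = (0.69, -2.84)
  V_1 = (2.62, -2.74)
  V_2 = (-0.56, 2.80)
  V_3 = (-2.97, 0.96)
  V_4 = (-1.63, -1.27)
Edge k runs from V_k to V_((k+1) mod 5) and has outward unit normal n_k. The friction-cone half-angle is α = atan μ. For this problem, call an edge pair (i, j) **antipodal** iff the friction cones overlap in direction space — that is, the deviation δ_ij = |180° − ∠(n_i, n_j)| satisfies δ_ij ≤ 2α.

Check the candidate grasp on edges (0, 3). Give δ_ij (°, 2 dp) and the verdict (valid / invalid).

α = atan 0.5 = 26.57°;  2α = 53.13°
edge 0: e_0 = (+1.93, +0.10);  n_0 = (+0.0517, -0.9987)
edge 3: e_3 = (+1.34, -2.23);  n_3 = (-0.8572, -0.5151)
∠(n_0, n_3) = 61.96°
δ = |180° − 61.96°| = 118.04°
118.04° > 2α = 53.13°  →  invalid

δ = 118.04°, invalid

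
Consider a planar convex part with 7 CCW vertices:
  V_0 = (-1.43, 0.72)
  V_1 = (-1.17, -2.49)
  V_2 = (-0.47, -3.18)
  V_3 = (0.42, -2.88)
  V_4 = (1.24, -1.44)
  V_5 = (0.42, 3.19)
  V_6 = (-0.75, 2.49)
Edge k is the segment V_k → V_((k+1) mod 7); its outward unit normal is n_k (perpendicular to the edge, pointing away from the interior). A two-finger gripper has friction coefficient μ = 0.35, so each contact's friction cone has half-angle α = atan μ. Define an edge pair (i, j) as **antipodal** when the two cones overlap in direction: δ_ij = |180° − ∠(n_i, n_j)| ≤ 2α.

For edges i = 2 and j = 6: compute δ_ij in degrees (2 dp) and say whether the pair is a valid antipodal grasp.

α = atan 0.35 = 19.29°;  2α = 38.58°
edge 2: e_2 = (+0.89, +0.30);  n_2 = (+0.3194, -0.9476)
edge 6: e_6 = (-0.68, -1.77);  n_6 = (-0.9335, +0.3586)
∠(n_2, n_6) = 129.64°
δ = |180° − 129.64°| = 50.36°
50.36° > 2α = 38.58°  →  invalid

δ = 50.36°, invalid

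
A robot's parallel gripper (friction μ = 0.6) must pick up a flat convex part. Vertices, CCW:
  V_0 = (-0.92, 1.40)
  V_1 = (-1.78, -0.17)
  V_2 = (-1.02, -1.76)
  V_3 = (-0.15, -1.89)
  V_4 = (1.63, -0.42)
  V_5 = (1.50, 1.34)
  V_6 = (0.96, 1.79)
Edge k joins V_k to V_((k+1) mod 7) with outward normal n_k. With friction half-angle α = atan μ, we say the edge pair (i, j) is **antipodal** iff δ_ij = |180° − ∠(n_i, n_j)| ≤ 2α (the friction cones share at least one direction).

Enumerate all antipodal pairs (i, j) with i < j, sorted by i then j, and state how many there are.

count = 7; pairs: (0,3), (0,4), (1,4), (1,5), (2,5), (2,6), (3,6)

α = atan 0.6 = 30.96°;  2α = 61.93°
n_0 = (-0.8770, +0.4804)
n_1 = (-0.9022, -0.4313)
n_2 = (-0.1478, -0.9890)
n_3 = (+0.6368, -0.7711)
n_4 = (+0.9973, +0.0737)
n_5 = (+0.6402, +0.7682)
n_6 = (-0.2031, +0.9792)
  (0,1): δ = 125.74°  ·
  (0,2): δ = 69.79°  ·
  (0,3): δ = 21.74°  ✓
  (0,4): δ = 32.94°  ✓
  (0,5): δ = 78.91°  ·
  (0,6): δ = 130.43°  ·
  (1,2): δ = 124.05°  ·
  (1,3): δ = 76.00°  ·
  (1,4): δ = 21.32°  ✓
  (1,5): δ = 24.65°  ✓
  (1,6): δ = 76.17°  ·
  (2,3): δ = 131.95°  ·
  (2,4): δ = 77.28°  ·
  (2,5): δ = 31.31°  ✓
  (2,6): δ = 20.22°  ✓
  (3,4): δ = 125.33°  ·
  (3,5): δ = 79.36°  ·
  (3,6): δ = 27.83°  ✓
  (4,5): δ = 134.03°  ·
  (4,6): δ = 82.50°  ·
  (5,6): δ = 128.47°  ·
antipodal pairs: 7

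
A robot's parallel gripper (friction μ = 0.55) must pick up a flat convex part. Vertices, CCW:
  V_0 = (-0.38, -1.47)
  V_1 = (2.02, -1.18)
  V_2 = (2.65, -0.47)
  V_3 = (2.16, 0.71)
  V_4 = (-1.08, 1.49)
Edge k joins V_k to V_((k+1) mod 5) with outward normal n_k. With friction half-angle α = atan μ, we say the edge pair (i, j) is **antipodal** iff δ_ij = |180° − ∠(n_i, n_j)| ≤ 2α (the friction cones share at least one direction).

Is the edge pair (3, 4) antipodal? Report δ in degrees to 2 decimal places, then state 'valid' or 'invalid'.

α = atan 0.55 = 28.81°;  2α = 57.62°
edge 3: e_3 = (-3.24, +0.78);  n_3 = (+0.2341, +0.9722)
edge 4: e_4 = (+0.70, -2.96);  n_4 = (-0.9732, -0.2301)
∠(n_3, n_4) = 116.84°
δ = |180° − 116.84°| = 63.16°
63.16° > 2α = 57.62°  →  invalid

δ = 63.16°, invalid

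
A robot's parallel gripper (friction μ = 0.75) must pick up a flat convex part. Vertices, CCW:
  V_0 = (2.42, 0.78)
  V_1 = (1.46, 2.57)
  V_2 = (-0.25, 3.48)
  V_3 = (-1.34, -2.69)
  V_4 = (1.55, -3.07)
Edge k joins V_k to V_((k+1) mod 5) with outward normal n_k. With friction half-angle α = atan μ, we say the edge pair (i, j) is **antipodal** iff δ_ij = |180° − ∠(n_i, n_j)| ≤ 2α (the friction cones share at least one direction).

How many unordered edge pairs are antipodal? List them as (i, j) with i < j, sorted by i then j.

count = 5; pairs: (0,2), (0,3), (1,2), (1,3), (2,4)

α = atan 0.75 = 36.87°;  2α = 73.74°
n_0 = (+0.8813, +0.4726)
n_1 = (+0.4698, +0.8828)
n_2 = (-0.9848, +0.1740)
n_3 = (-0.1304, -0.9915)
n_4 = (+0.9754, -0.2204)
  (0,1): δ = 146.23°  ·
  (0,2): δ = 38.22°  ✓
  (0,3): δ = 54.30°  ✓
  (0,4): δ = 139.06°  ·
  (1,2): δ = 72.00°  ✓
  (1,3): δ = 20.53°  ✓
  (1,4): δ = 105.29°  ·
  (2,3): δ = 87.47°  ·
  (2,4): δ = 2.71°  ✓
  (3,4): δ = 95.24°  ·
antipodal pairs: 5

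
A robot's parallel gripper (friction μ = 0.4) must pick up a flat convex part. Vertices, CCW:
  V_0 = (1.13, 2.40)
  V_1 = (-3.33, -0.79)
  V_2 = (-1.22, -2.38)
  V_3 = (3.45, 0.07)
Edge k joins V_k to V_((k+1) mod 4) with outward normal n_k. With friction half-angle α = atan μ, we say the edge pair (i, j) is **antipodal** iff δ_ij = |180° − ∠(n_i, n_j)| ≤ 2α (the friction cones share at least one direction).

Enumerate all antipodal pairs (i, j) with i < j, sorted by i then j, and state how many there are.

count = 2; pairs: (0,2), (1,3)

α = atan 0.4 = 21.80°;  2α = 43.60°
n_0 = (-0.5818, +0.8134)
n_1 = (-0.6018, -0.7986)
n_2 = (+0.4646, -0.8855)
n_3 = (+0.7086, +0.7056)
  (0,1): δ = 72.57°  ·
  (0,2): δ = 7.89°  ✓
  (0,3): δ = 99.30°  ·
  (1,2): δ = 115.32°  ·
  (1,3): δ = 8.12°  ✓
  (2,3): δ = 72.81°  ·
antipodal pairs: 2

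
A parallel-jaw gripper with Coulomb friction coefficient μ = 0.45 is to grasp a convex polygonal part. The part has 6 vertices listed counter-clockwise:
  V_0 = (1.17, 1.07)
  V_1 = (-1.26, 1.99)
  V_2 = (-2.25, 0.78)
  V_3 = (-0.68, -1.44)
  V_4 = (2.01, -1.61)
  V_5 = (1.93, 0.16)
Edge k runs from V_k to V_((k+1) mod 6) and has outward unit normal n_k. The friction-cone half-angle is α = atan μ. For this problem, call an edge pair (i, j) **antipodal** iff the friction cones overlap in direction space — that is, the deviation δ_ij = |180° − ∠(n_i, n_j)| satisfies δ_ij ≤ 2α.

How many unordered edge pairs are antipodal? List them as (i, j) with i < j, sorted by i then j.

count = 6; pairs: (0,2), (0,3), (1,4), (2,4), (2,5), (3,5)

α = atan 0.45 = 24.23°;  2α = 48.46°
n_0 = (+0.3541, +0.9352)
n_1 = (-0.7740, +0.6332)
n_2 = (-0.8165, -0.5774)
n_3 = (-0.0631, -0.9980)
n_4 = (+0.9990, +0.0452)
n_5 = (+0.7675, +0.6410)
  (0,1): δ = 108.55°  ·
  (0,2): δ = 34.00°  ✓
  (0,3): δ = 17.12°  ✓
  (0,4): δ = 113.32°  ·
  (0,5): δ = 150.60°  ·
  (1,2): δ = 105.44°  ·
  (1,3): δ = 54.33°  ·
  (1,4): δ = 41.88°  ✓
  (1,5): δ = 79.16°  ·
  (2,3): δ = 128.88°  ·
  (2,4): δ = 32.68°  ✓
  (2,5): δ = 4.60°  ✓
  (3,4): δ = 83.80°  ·
  (3,5): δ = 46.52°  ✓
  (4,5): δ = 142.72°  ·
antipodal pairs: 6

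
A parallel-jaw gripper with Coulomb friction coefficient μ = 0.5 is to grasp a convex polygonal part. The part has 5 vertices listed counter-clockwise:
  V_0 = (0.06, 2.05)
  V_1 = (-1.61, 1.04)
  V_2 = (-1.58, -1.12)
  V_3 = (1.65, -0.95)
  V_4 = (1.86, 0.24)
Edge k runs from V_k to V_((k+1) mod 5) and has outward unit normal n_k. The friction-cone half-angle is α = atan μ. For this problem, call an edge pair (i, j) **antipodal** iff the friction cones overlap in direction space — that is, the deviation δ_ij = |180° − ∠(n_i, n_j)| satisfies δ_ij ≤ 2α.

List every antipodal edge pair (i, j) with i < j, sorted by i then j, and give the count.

count = 5; pairs: (0,2), (0,3), (1,3), (1,4), (2,4)

α = atan 0.5 = 26.57°;  2α = 53.13°
n_0 = (-0.5175, +0.8557)
n_1 = (-0.9999, -0.0139)
n_2 = (+0.0526, -0.9986)
n_3 = (+0.9848, -0.1738)
n_4 = (+0.7091, +0.7051)
  (0,1): δ = 120.37°  ·
  (0,2): δ = 28.15°  ✓
  (0,3): δ = 48.83°  ✓
  (0,4): δ = 103.68°  ·
  (1,2): δ = 87.78°  ·
  (1,3): δ = 10.80°  ✓
  (1,4): δ = 44.05°  ✓
  (2,3): δ = 103.02°  ·
  (2,4): δ = 48.17°  ✓
  (3,4): δ = 125.15°  ·
antipodal pairs: 5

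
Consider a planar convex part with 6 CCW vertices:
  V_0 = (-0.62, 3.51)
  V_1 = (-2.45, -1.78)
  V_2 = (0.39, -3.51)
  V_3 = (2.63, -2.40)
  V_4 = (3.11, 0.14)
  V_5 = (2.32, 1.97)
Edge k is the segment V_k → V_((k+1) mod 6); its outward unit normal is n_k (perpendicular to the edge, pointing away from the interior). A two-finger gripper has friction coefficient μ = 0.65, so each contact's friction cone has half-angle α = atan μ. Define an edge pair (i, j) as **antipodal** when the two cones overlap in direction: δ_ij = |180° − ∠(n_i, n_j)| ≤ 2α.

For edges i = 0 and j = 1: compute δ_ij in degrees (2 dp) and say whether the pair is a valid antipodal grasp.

δ = 102.27°, invalid

α = atan 0.65 = 33.02°;  2α = 66.05°
edge 0: e_0 = (-1.83, -5.29);  n_0 = (-0.9450, +0.3269)
edge 1: e_1 = (+2.84, -1.73);  n_1 = (-0.5202, -0.8540)
∠(n_0, n_1) = 77.73°
δ = |180° − 77.73°| = 102.27°
102.27° > 2α = 66.05°  →  invalid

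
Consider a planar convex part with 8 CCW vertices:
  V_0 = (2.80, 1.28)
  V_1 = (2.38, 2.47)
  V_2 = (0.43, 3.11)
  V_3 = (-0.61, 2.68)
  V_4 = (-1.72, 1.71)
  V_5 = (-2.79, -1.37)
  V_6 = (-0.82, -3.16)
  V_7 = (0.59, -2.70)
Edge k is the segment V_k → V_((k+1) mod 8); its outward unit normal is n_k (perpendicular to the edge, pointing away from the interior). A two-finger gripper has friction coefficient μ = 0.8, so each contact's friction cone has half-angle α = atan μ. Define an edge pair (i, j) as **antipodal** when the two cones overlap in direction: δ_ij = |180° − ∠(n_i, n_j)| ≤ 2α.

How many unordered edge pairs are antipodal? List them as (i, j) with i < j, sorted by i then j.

α = atan 0.8 = 38.66°;  2α = 77.32°
n_0 = (+0.9430, +0.3328)
n_1 = (+0.3118, +0.9501)
n_2 = (-0.3821, +0.9241)
n_3 = (-0.6580, +0.7530)
n_4 = (-0.9446, +0.3282)
n_5 = (-0.6725, -0.7401)
n_6 = (+0.3102, -0.9507)
n_7 = (+0.8743, -0.4855)
  (0,1): δ = 127.61°  ·
  (0,2): δ = 86.98°  ·
  (0,3): δ = 68.29°  ✓
  (0,4): δ = 38.60°  ✓
  (0,5): δ = 28.30°  ✓
  (0,6): δ = 88.63°  ·
  (0,7): δ = 131.52°  ·
  (1,2): δ = 139.37°  ·
  (1,3): δ = 120.68°  ·
  (1,4): δ = 90.99°  ·
  (1,5): δ = 24.09°  ✓
  (1,6): δ = 36.24°  ✓
  (1,7): δ = 79.13°  ·
  (2,3): δ = 161.31°  ·
  (2,4): δ = 131.62°  ·
  (2,5): δ = 64.72°  ✓
  (2,6): δ = 4.39°  ✓
  (2,7): δ = 38.49°  ✓
  (3,4): δ = 150.31°  ·
  (3,5): δ = 83.41°  ·
  (3,6): δ = 23.08°  ✓
  (3,7): δ = 19.81°  ✓
  (4,5): δ = 113.10°  ·
  (4,6): δ = 52.77°  ✓
  (4,7): δ = 9.89°  ✓
  (5,6): δ = 119.67°  ·
  (5,7): δ = 76.78°  ✓
  (6,7): δ = 137.11°  ·
antipodal pairs: 13

count = 13; pairs: (0,3), (0,4), (0,5), (1,5), (1,6), (2,5), (2,6), (2,7), (3,6), (3,7), (4,6), (4,7), (5,7)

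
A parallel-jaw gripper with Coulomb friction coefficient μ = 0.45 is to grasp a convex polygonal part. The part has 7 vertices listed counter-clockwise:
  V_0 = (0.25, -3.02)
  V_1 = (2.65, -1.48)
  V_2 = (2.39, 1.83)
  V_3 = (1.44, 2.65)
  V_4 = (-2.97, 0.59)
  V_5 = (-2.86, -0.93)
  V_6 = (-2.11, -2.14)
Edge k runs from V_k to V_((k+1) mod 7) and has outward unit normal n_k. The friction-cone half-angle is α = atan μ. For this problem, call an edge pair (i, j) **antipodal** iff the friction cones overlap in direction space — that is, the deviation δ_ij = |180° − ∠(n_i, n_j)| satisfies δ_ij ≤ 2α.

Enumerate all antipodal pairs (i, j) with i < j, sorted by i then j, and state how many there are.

count = 7; pairs: (0,3), (1,4), (1,5), (2,4), (2,5), (2,6), (3,6)

α = atan 0.45 = 24.23°;  2α = 48.46°
n_0 = (+0.5400, -0.8416)
n_1 = (+0.9969, +0.0783)
n_2 = (+0.6534, +0.7570)
n_3 = (-0.4232, +0.9060)
n_4 = (-0.9974, -0.0722)
n_5 = (-0.8500, -0.5268)
n_6 = (-0.3494, -0.9370)
  (0,1): δ = 118.20°  ·
  (0,2): δ = 73.49°  ·
  (0,3): δ = 7.65°  ✓
  (0,4): δ = 61.45°  ·
  (0,5): δ = 89.11°  ·
  (0,6): δ = 126.86°  ·
  (1,2): δ = 135.29°  ·
  (1,3): δ = 69.45°  ·
  (1,4): δ = 0.35°  ✓
  (1,5): δ = 27.30°  ✓
  (1,6): δ = 65.06°  ·
  (2,3): δ = 114.16°  ·
  (2,4): δ = 45.06°  ✓
  (2,5): δ = 17.41°  ✓
  (2,6): δ = 20.35°  ✓
  (3,4): δ = 110.90°  ·
  (3,5): δ = 83.25°  ·
  (3,6): δ = 45.49°  ✓
  (4,5): δ = 152.35°  ·
  (4,6): δ = 114.59°  ·
  (5,6): δ = 142.24°  ·
antipodal pairs: 7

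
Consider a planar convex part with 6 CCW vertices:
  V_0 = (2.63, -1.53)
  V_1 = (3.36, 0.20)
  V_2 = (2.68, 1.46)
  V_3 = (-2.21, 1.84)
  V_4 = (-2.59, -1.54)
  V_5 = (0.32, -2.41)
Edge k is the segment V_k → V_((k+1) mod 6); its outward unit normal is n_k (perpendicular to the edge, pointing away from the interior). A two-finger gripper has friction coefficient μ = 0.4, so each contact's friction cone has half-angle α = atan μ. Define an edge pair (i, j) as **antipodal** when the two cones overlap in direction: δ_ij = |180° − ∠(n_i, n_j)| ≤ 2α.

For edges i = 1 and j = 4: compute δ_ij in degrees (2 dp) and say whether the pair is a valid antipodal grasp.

α = atan 0.4 = 21.80°;  2α = 43.60°
edge 1: e_1 = (-0.68, +1.26);  n_1 = (+0.8800, +0.4749)
edge 4: e_4 = (+2.91, -0.87);  n_4 = (-0.2864, -0.9581)
∠(n_1, n_4) = 135.00°
δ = |180° − 135.00°| = 45.00°
45.00° > 2α = 43.60°  →  invalid

δ = 45.00°, invalid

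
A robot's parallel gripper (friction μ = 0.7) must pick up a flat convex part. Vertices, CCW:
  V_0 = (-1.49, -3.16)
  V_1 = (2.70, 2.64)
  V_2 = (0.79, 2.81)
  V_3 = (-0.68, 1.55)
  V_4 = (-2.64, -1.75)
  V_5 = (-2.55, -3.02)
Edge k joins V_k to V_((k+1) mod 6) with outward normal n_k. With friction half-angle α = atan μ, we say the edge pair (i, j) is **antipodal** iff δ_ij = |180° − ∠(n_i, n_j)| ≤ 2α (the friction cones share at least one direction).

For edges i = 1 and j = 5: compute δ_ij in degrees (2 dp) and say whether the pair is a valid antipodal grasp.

α = atan 0.7 = 34.99°;  2α = 69.98°
edge 1: e_1 = (-1.91, +0.17);  n_1 = (+0.0887, +0.9961)
edge 5: e_5 = (+1.06, -0.14);  n_5 = (-0.1309, -0.9914)
∠(n_1, n_5) = 177.56°
δ = |180° − 177.56°| = 2.44°
2.44° ≤ 2α = 69.98°  →  valid

δ = 2.44°, valid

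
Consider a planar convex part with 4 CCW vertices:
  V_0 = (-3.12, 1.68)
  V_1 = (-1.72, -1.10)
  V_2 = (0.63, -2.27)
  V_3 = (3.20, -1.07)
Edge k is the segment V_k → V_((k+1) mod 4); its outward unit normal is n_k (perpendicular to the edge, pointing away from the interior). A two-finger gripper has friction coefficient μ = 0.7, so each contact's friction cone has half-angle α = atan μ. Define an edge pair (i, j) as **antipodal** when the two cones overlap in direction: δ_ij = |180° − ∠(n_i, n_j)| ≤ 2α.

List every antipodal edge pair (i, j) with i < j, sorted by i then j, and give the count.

count = 3; pairs: (0,3), (1,3), (2,3)

α = atan 0.7 = 34.99°;  2α = 69.98°
n_0 = (-0.8931, -0.4498)
n_1 = (-0.4457, -0.8952)
n_2 = (+0.4231, -0.9061)
n_3 = (+0.3990, +0.9170)
  (0,1): δ = 143.20°  ·
  (0,2): δ = 91.70°  ·
  (0,3): δ = 39.76°  ✓
  (1,2): δ = 128.50°  ·
  (1,3): δ = 2.95°  ✓
  (2,3): δ = 48.54°  ✓
antipodal pairs: 3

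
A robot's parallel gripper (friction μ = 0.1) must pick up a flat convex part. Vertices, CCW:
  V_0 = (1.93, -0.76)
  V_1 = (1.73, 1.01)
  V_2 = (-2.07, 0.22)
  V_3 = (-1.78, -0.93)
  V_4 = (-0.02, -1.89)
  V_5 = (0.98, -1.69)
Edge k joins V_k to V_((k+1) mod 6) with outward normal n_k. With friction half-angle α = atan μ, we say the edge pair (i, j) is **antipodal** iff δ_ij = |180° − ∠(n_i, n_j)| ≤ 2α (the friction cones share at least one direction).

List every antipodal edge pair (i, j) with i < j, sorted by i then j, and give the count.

count = 2; pairs: (0,2), (1,4)

α = atan 0.1 = 5.71°;  2α = 11.42°
n_0 = (+0.9937, +0.1123)
n_1 = (-0.2035, +0.9791)
n_2 = (-0.9696, -0.2445)
n_3 = (-0.4789, -0.8779)
n_4 = (+0.1961, -0.9806)
n_5 = (+0.6995, -0.7146)
  (0,1): δ = 84.70°  ·
  (0,2): δ = 7.71°  ✓
  (0,3): δ = 54.94°  ·
  (0,4): δ = 94.86°  ·
  (0,5): δ = 127.94°  ·
  (1,2): δ = 87.59°  ·
  (1,3): δ = 40.35°  ·
  (1,4): δ = 0.43°  ✓
  (1,5): δ = 32.65°  ·
  (2,3): δ = 132.76°  ·
  (2,4): δ = 92.84°  ·
  (2,5): δ = 59.76°  ·
  (3,4): δ = 140.08°  ·
  (3,5): δ = 107.00°  ·
  (4,5): δ = 146.92°  ·
antipodal pairs: 2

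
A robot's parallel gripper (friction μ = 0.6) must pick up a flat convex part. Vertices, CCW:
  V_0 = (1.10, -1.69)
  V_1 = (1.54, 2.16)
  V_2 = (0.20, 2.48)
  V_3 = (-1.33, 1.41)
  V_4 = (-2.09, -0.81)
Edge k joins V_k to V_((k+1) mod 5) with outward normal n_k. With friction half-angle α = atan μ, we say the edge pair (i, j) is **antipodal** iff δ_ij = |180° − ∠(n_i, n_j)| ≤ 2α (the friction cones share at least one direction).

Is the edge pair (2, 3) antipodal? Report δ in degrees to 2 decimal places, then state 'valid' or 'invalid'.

δ = 143.87°, invalid

α = atan 0.6 = 30.96°;  2α = 61.93°
edge 2: e_2 = (-1.53, -1.07);  n_2 = (-0.5731, +0.8195)
edge 3: e_3 = (-0.76, -2.22);  n_3 = (-0.9461, +0.3239)
∠(n_2, n_3) = 36.13°
δ = |180° − 36.13°| = 143.87°
143.87° > 2α = 61.93°  →  invalid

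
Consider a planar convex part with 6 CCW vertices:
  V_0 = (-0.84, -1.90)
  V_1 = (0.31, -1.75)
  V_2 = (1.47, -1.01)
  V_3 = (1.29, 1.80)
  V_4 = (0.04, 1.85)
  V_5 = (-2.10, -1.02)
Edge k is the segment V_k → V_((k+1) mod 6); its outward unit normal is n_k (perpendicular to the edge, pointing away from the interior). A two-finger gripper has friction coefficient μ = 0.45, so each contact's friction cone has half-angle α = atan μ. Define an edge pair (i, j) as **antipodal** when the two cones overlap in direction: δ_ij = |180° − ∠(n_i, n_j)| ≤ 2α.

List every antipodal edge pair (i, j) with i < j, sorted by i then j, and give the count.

α = atan 0.45 = 24.23°;  2α = 48.46°
n_0 = (+0.1293, -0.9916)
n_1 = (+0.5378, -0.8431)
n_2 = (+0.9980, +0.0639)
n_3 = (+0.0400, +0.9992)
n_4 = (-0.8017, +0.5978)
n_5 = (-0.5726, -0.8198)
  (0,1): δ = 154.90°  ·
  (0,2): δ = 93.77°  ·
  (0,3): δ = 9.72°  ✓
  (0,4): δ = 45.86°  ✓
  (0,5): δ = 137.64°  ·
  (1,2): δ = 118.87°  ·
  (1,3): δ = 34.83°  ✓
  (1,4): δ = 20.76°  ✓
  (1,5): δ = 112.53°  ·
  (2,3): δ = 95.96°  ·
  (2,4): δ = 40.38°  ✓
  (2,5): δ = 51.40°  ·
  (3,4): δ = 124.42°  ·
  (3,5): δ = 32.64°  ✓
  (4,5): δ = 88.22°  ·
antipodal pairs: 6

count = 6; pairs: (0,3), (0,4), (1,3), (1,4), (2,4), (3,5)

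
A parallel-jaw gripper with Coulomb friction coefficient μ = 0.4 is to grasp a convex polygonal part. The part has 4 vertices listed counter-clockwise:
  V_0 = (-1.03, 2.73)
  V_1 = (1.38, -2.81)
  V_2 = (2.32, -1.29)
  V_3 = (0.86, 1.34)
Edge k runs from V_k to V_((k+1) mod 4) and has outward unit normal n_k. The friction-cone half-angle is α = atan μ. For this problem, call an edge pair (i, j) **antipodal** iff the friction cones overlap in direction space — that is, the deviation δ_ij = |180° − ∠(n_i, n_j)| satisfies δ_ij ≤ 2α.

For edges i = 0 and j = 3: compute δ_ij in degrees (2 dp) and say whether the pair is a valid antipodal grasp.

α = atan 0.4 = 21.80°;  2α = 43.60°
edge 0: e_0 = (+2.41, -5.54);  n_0 = (-0.9170, -0.3989)
edge 3: e_3 = (-1.89, +1.39);  n_3 = (+0.5925, +0.8056)
∠(n_0, n_3) = 149.84°
δ = |180° − 149.84°| = 30.16°
30.16° ≤ 2α = 43.60°  →  valid

δ = 30.16°, valid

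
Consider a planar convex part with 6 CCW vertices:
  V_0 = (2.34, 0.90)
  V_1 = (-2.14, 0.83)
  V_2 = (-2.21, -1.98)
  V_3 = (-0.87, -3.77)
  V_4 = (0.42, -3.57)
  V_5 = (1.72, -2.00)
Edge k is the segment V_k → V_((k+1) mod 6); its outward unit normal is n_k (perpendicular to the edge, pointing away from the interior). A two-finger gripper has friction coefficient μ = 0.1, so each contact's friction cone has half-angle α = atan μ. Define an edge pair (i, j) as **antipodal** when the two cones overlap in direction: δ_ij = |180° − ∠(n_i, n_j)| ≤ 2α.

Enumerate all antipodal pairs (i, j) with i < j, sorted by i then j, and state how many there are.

count = 2; pairs: (0,3), (1,5)

α = atan 0.1 = 5.71°;  2α = 11.42°
n_0 = (-0.0156, +0.9999)
n_1 = (-0.9997, +0.0249)
n_2 = (-0.8005, -0.5993)
n_3 = (+0.1532, -0.9882)
n_4 = (+0.7702, -0.6378)
n_5 = (+0.9779, -0.2091)
  (0,1): δ = 92.32°  ·
  (0,2): δ = 54.08°  ·
  (0,3): δ = 7.92°  ✓
  (0,4): δ = 49.48°  ·
  (0,5): δ = 77.04°  ·
  (1,2): δ = 141.75°  ·
  (1,3): δ = 79.76°  ·
  (1,4): δ = 38.20°  ·
  (1,5): δ = 10.64°  ✓
  (2,3): δ = 118.01°  ·
  (2,4): δ = 76.44°  ·
  (2,5): δ = 48.89°  ·
  (3,4): δ = 138.44°  ·
  (3,5): δ = 110.88°  ·
  (4,5): δ = 152.44°  ·
antipodal pairs: 2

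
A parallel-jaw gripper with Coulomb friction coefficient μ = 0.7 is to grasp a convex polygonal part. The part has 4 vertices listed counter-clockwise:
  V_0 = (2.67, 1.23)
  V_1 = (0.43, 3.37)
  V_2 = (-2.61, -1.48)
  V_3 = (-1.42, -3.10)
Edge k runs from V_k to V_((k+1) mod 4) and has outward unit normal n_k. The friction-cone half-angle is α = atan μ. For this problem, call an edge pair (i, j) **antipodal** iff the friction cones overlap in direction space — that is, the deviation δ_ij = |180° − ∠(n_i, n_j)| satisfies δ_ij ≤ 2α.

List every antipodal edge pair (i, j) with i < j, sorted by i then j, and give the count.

α = atan 0.7 = 34.99°;  2α = 69.98°
n_0 = (+0.6908, +0.7231)
n_1 = (-0.8473, +0.5311)
n_2 = (-0.8059, -0.5920)
n_3 = (+0.7270, -0.6867)
  (0,1): δ = 78.39°  ·
  (0,2): δ = 10.01°  ✓
  (0,3): δ = 90.32°  ·
  (1,2): δ = 111.62°  ·
  (1,3): δ = 11.29°  ✓
  (2,3): δ = 79.67°  ·
antipodal pairs: 2

count = 2; pairs: (0,2), (1,3)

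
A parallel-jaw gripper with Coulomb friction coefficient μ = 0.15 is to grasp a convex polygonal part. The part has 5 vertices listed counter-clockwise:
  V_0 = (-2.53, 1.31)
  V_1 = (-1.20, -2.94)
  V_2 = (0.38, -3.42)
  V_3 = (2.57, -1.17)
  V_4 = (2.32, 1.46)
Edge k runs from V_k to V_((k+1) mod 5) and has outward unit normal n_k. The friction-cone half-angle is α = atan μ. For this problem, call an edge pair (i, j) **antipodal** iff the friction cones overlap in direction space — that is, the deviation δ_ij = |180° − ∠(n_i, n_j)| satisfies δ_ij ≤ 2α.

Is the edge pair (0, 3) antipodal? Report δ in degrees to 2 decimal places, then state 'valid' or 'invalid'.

δ = 11.95°, valid

α = atan 0.15 = 8.53°;  2α = 17.06°
edge 0: e_0 = (+1.33, -4.25);  n_0 = (-0.9544, -0.2987)
edge 3: e_3 = (-0.25, +2.63);  n_3 = (+0.9955, +0.0946)
∠(n_0, n_3) = 168.05°
δ = |180° − 168.05°| = 11.95°
11.95° ≤ 2α = 17.06°  →  valid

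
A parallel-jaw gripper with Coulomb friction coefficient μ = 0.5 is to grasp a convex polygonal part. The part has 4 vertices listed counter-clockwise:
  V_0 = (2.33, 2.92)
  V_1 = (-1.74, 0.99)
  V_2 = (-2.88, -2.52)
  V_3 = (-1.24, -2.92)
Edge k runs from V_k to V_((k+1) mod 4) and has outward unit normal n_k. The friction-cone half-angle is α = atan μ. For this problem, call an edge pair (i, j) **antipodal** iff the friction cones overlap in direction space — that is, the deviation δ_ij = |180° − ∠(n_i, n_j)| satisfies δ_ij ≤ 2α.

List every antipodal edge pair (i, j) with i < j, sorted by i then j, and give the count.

count = 3; pairs: (0,2), (0,3), (1,3)

α = atan 0.5 = 26.57°;  2α = 53.13°
n_0 = (-0.4285, +0.9036)
n_1 = (-0.9511, +0.3089)
n_2 = (-0.2370, -0.9715)
n_3 = (+0.8532, -0.5216)
  (0,1): δ = 133.36°  ·
  (0,2): δ = 39.08°  ✓
  (0,3): δ = 33.19°  ✓
  (1,2): δ = 85.71°  ·
  (1,3): δ = 13.44°  ✓
  (2,3): δ = 107.73°  ·
antipodal pairs: 3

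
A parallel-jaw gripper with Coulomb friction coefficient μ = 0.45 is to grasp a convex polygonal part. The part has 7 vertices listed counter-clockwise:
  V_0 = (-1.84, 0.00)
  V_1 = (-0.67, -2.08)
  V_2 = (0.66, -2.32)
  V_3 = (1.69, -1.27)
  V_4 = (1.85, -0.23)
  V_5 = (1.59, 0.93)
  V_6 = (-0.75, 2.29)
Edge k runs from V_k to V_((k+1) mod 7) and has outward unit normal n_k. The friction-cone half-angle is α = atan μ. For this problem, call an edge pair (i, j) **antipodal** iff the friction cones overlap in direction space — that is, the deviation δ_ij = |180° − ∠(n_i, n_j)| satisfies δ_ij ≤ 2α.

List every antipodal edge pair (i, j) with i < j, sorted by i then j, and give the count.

count = 7; pairs: (0,3), (0,4), (0,5), (1,5), (2,6), (3,6), (4,6)

α = atan 0.45 = 24.23°;  2α = 48.46°
n_0 = (-0.8716, -0.4903)
n_1 = (-0.1776, -0.9841)
n_2 = (+0.7139, -0.7003)
n_3 = (+0.9884, -0.1521)
n_4 = (+0.9758, +0.2187)
n_5 = (+0.5025, +0.8646)
n_6 = (-0.9029, +0.4298)
  (0,1): δ = 129.59°  ·
  (0,2): δ = 73.81°  ·
  (0,3): δ = 38.10°  ✓
  (0,4): δ = 16.72°  ✓
  (0,5): δ = 30.48°  ✓
  (0,6): δ = 125.19°  ·
  (1,2): δ = 124.22°  ·
  (1,3): δ = 88.52°  ·
  (1,4): δ = 67.14°  ·
  (1,5): δ = 19.94°  ✓
  (1,6): δ = 74.78°  ·
  (2,3): δ = 144.30°  ·
  (2,4): δ = 122.92°  ·
  (2,5): δ = 75.72°  ·
  (2,6): δ = 19.00°  ✓
  (3,4): δ = 158.62°  ·
  (3,5): δ = 111.42°  ·
  (3,6): δ = 16.71°  ✓
  (4,5): δ = 132.80°  ·
  (4,6): δ = 38.09°  ✓
  (5,6): δ = 85.29°  ·
antipodal pairs: 7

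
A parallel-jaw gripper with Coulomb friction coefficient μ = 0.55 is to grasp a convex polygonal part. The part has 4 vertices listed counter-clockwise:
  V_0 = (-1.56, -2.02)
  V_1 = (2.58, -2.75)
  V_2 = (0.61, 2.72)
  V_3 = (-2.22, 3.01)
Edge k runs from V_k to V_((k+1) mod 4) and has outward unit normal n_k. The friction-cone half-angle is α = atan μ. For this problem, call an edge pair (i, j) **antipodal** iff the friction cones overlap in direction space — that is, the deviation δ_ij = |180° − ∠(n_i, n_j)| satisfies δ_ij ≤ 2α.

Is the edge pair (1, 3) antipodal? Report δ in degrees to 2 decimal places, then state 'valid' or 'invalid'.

α = atan 0.55 = 28.81°;  2α = 57.62°
edge 1: e_1 = (-1.97, +5.47);  n_1 = (+0.9408, +0.3388)
edge 3: e_3 = (+0.66, -5.03);  n_3 = (-0.9915, -0.1301)
∠(n_1, n_3) = 167.67°
δ = |180° − 167.67°| = 12.33°
12.33° ≤ 2α = 57.62°  →  valid

δ = 12.33°, valid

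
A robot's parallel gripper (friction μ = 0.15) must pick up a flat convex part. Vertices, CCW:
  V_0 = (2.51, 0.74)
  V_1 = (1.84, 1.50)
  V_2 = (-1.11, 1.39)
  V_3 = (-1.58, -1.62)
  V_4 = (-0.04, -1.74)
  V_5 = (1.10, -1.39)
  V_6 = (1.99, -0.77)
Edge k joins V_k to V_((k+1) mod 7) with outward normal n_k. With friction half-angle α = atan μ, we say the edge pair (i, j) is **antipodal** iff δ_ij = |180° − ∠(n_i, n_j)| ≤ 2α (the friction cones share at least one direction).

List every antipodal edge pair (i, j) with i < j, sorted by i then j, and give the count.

count = 3; pairs: (1,3), (1,4), (2,6)

α = atan 0.15 = 8.53°;  2α = 17.06°
n_0 = (+0.7501, +0.6613)
n_1 = (-0.0373, +0.9993)
n_2 = (-0.9880, +0.1543)
n_3 = (-0.0777, -0.9970)
n_4 = (+0.2935, -0.9560)
n_5 = (+0.5716, -0.8205)
n_6 = (+0.9455, -0.3256)
  (0,1): δ = 129.26°  ·
  (0,2): δ = 50.27°  ·
  (0,3): δ = 44.15°  ·
  (0,4): δ = 65.67°  ·
  (0,5): δ = 83.46°  ·
  (0,6): δ = 119.60°  ·
  (1,2): δ = 101.01°  ·
  (1,3): δ = 6.59°  ✓
  (1,4): δ = 14.93°  ✓
  (1,5): δ = 32.73°  ·
  (1,6): δ = 68.86°  ·
  (2,3): δ = 85.58°  ·
  (2,4): δ = 64.06°  ·
  (2,5): δ = 46.26°  ·
  (2,6): δ = 10.13°  ✓
  (3,4): δ = 158.48°  ·
  (3,5): δ = 140.68°  ·
  (3,6): δ = 104.55°  ·
  (4,5): δ = 162.21°  ·
  (4,6): δ = 126.07°  ·
  (5,6): δ = 143.86°  ·
antipodal pairs: 3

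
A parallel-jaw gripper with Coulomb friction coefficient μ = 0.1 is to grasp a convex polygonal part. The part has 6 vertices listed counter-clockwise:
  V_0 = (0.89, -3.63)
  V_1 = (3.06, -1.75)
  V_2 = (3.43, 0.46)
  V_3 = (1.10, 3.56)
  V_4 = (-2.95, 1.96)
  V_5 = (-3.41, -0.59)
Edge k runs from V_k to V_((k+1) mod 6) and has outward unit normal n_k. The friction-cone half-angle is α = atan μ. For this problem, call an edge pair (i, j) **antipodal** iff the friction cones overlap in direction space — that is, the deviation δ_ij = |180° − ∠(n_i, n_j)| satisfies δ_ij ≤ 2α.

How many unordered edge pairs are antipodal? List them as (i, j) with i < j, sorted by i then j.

count = 1; pairs: (1,4)

α = atan 0.1 = 5.71°;  2α = 11.42°
n_0 = (+0.6548, -0.7558)
n_1 = (+0.9863, -0.1651)
n_2 = (+0.7994, +0.6008)
n_3 = (-0.3674, +0.9301)
n_4 = (-0.9841, +0.1775)
n_5 = (-0.5773, -0.8165)
  (0,1): δ = 140.41°  ·
  (0,2): δ = 93.98°  ·
  (0,3): δ = 19.35°  ·
  (0,4): δ = 38.87°  ·
  (0,5): δ = 103.84°  ·
  (1,2): δ = 133.57°  ·
  (1,3): δ = 58.94°  ·
  (1,4): δ = 0.72°  ✓
  (1,5): δ = 64.24°  ·
  (2,3): δ = 105.37°  ·
  (2,4): δ = 47.15°  ·
  (2,5): δ = 17.81°  ·
  (3,4): δ = 121.78°  ·
  (3,5): δ = 56.82°  ·
  (4,5): δ = 115.03°  ·
antipodal pairs: 1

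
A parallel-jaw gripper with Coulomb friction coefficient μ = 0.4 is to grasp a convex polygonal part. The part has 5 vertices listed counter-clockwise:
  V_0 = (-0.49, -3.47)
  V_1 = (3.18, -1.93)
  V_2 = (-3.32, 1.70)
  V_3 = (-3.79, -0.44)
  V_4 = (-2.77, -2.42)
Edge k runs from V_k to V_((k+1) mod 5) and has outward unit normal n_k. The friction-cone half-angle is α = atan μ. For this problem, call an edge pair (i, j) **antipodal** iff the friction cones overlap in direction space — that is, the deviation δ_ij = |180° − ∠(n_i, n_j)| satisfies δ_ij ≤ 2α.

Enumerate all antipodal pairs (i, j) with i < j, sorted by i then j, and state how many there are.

count = 2; pairs: (1,3), (1,4)

α = atan 0.4 = 21.80°;  2α = 43.60°
n_0 = (+0.3869, -0.9221)
n_1 = (+0.4876, +0.8731)
n_2 = (-0.9767, +0.2145)
n_3 = (-0.8890, -0.4580)
n_4 = (-0.4183, -0.9083)
  (0,1): δ = 51.95°  ·
  (0,2): δ = 54.85°  ·
  (0,3): δ = 94.49°  ·
  (0,4): δ = 132.51°  ·
  (1,2): δ = 73.21°  ·
  (1,3): δ = 33.56°  ✓
  (1,4): δ = 4.45°  ✓
  (2,3): δ = 140.36°  ·
  (2,4): δ = 102.34°  ·
  (3,4): δ = 141.98°  ·
antipodal pairs: 2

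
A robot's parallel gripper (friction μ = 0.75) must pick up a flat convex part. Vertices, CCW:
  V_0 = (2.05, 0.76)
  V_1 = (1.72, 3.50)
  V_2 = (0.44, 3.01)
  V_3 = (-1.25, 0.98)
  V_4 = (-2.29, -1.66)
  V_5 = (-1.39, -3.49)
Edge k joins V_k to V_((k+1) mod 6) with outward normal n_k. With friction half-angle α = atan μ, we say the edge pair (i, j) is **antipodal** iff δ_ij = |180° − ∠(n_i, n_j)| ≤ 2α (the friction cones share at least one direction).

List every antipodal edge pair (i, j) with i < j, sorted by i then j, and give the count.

α = atan 0.75 = 36.87°;  2α = 73.74°
n_0 = (+0.9928, +0.1196)
n_1 = (-0.3575, +0.9339)
n_2 = (-0.7685, +0.6398)
n_3 = (-0.9304, +0.3665)
n_4 = (-0.8973, -0.4413)
n_5 = (+0.7773, -0.6291)
  (0,1): δ = 75.92°  ·
  (0,2): δ = 46.65°  ✓
  (0,3): δ = 28.37°  ✓
  (0,4): δ = 19.32°  ✓
  (0,5): δ = 134.15°  ·
  (1,2): δ = 150.73°  ·
  (1,3): δ = 132.45°  ·
  (1,4): δ = 84.76°  ·
  (1,5): δ = 30.07°  ✓
  (2,3): δ = 161.72°  ·
  (2,4): δ = 114.03°  ·
  (2,5): δ = 0.79°  ✓
  (3,4): δ = 132.31°  ·
  (3,5): δ = 17.49°  ✓
  (4,5): δ = 65.18°  ✓
antipodal pairs: 7

count = 7; pairs: (0,2), (0,3), (0,4), (1,5), (2,5), (3,5), (4,5)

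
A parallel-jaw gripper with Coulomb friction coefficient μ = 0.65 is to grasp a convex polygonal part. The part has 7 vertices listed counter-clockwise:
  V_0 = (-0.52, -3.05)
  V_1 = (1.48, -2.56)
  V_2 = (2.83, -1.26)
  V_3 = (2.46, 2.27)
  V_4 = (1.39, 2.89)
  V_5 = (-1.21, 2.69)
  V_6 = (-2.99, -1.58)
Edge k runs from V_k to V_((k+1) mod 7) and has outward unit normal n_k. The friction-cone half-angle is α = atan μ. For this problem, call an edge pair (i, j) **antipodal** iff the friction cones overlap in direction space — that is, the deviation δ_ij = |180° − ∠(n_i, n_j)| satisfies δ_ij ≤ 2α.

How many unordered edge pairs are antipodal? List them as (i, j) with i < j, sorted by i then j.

count = 9; pairs: (0,3), (0,4), (0,5), (1,4), (1,5), (2,5), (2,6), (3,6), (4,6)

α = atan 0.65 = 33.02°;  2α = 66.05°
n_0 = (+0.2380, -0.9713)
n_1 = (+0.6936, -0.7203)
n_2 = (+0.9946, +0.1042)
n_3 = (+0.5014, +0.8652)
n_4 = (-0.0767, +0.9971)
n_5 = (-0.9230, +0.3848)
n_6 = (-0.5114, -0.8593)
  (0,1): δ = 149.85°  ·
  (0,2): δ = 97.78°  ·
  (0,3): δ = 43.86°  ✓
  (0,4): δ = 9.37°  ✓
  (0,5): δ = 53.60°  ✓
  (0,6): δ = 135.48°  ·
  (1,2): δ = 127.94°  ·
  (1,3): δ = 74.01°  ·
  (1,4): δ = 39.52°  ✓
  (1,5): δ = 23.45°  ✓
  (1,6): δ = 105.32°  ·
  (2,3): δ = 126.07°  ·
  (2,4): δ = 91.58°  ·
  (2,5): δ = 28.61°  ✓
  (2,6): δ = 53.26°  ✓
  (3,4): δ = 145.51°  ·
  (3,5): δ = 82.54°  ·
  (3,6): δ = 0.67°  ✓
  (4,5): δ = 117.03°  ·
  (4,6): δ = 35.16°  ✓
  (5,6): δ = 98.13°  ·
antipodal pairs: 9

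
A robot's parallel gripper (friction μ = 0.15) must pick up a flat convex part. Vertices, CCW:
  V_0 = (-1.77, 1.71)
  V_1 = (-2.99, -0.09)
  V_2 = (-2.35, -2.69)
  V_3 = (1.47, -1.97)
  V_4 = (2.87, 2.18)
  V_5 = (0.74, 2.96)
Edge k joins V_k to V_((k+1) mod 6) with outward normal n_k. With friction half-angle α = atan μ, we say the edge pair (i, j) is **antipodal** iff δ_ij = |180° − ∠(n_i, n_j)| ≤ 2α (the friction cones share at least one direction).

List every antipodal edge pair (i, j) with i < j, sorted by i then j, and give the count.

count = 2; pairs: (0,3), (2,5)

α = atan 0.15 = 8.53°;  2α = 17.06°
n_0 = (-0.8278, +0.5611)
n_1 = (-0.9710, -0.2390)
n_2 = (+0.1852, -0.9827)
n_3 = (+0.9475, -0.3197)
n_4 = (+0.3439, +0.9390)
n_5 = (-0.4458, +0.8951)
  (0,1): δ = 132.04°  ·
  (0,2): δ = 45.20°  ·
  (0,3): δ = 15.49°  ✓
  (0,4): δ = 104.02°  ·
  (0,5): δ = 150.60°  ·
  (1,2): δ = 93.15°  ·
  (1,3): δ = 32.47°  ·
  (1,4): δ = 56.06°  ·
  (1,5): δ = 102.65°  ·
  (2,3): δ = 119.32°  ·
  (2,4): δ = 30.79°  ·
  (2,5): δ = 15.80°  ✓
  (3,4): δ = 91.47°  ·
  (3,5): δ = 44.88°  ·
  (4,5): δ = 133.41°  ·
antipodal pairs: 2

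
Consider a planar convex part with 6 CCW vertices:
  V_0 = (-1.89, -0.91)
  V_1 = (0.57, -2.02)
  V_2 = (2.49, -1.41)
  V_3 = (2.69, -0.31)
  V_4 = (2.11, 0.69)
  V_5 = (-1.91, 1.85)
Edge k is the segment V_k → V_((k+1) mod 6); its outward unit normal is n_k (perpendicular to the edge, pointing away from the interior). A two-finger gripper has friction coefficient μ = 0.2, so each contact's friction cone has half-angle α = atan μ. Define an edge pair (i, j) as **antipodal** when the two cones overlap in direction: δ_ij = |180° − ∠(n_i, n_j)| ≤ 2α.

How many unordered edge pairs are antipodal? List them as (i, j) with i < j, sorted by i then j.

α = atan 0.2 = 11.31°;  2α = 22.62°
n_0 = (-0.4113, -0.9115)
n_1 = (+0.3028, -0.9531)
n_2 = (+0.9839, -0.1789)
n_3 = (+0.8650, +0.5017)
n_4 = (+0.2772, +0.9608)
n_5 = (-1.0000, -0.0072)
  (0,1): δ = 138.09°  ·
  (0,2): δ = 76.02°  ·
  (0,3): δ = 35.60°  ·
  (0,4): δ = 8.19°  ✓
  (0,5): δ = 114.70°  ·
  (1,2): δ = 117.93°  ·
  (1,3): δ = 77.51°  ·
  (1,4): δ = 33.72°  ·
  (1,5): δ = 72.79°  ·
  (2,3): δ = 139.58°  ·
  (2,4): δ = 95.79°  ·
  (2,5): δ = 10.72°  ✓
  (3,4): δ = 136.21°  ·
  (3,5): δ = 29.70°  ·
  (4,5): δ = 73.49°  ·
antipodal pairs: 2

count = 2; pairs: (0,4), (2,5)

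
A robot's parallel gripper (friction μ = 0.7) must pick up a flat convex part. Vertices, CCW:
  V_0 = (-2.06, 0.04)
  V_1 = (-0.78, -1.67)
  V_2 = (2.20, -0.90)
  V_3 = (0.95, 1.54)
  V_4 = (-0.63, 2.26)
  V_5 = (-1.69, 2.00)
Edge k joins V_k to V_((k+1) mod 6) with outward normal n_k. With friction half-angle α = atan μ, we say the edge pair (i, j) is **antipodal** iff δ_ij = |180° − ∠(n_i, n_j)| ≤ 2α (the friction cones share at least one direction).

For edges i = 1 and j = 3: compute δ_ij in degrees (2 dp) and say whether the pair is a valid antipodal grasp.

α = atan 0.7 = 34.99°;  2α = 69.98°
edge 1: e_1 = (+2.98, +0.77);  n_1 = (+0.2502, -0.9682)
edge 3: e_3 = (-1.58, +0.72);  n_3 = (+0.4147, +0.9100)
∠(n_1, n_3) = 141.01°
δ = |180° − 141.01°| = 38.99°
38.99° ≤ 2α = 69.98°  →  valid

δ = 38.99°, valid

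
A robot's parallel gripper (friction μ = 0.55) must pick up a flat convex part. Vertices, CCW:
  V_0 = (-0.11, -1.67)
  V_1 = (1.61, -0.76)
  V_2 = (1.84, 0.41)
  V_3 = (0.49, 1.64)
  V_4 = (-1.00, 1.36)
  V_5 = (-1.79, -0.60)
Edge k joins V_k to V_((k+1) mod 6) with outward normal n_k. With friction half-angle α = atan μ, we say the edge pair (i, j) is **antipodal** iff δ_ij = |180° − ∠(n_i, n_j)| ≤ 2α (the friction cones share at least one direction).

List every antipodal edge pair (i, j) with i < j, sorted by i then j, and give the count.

count = 5; pairs: (0,3), (0,4), (1,4), (2,5), (3,5)

α = atan 0.55 = 28.81°;  2α = 57.62°
n_0 = (+0.4677, -0.8839)
n_1 = (+0.9812, -0.1929)
n_2 = (+0.6735, +0.7392)
n_3 = (-0.1847, +0.9828)
n_4 = (-0.9275, +0.3738)
n_5 = (-0.5372, -0.8435)
  (0,1): δ = 129.00°  ·
  (0,2): δ = 70.22°  ·
  (0,3): δ = 17.24°  ✓
  (0,4): δ = 40.17°  ✓
  (0,5): δ = 119.62°  ·
  (1,2): δ = 121.22°  ·
  (1,3): δ = 68.24°  ·
  (1,4): δ = 10.83°  ✓
  (1,5): δ = 68.63°  ·
  (2,3): δ = 127.02°  ·
  (2,4): δ = 69.62°  ·
  (2,5): δ = 9.84°  ✓
  (3,4): δ = 122.60°  ·
  (3,5): δ = 43.14°  ✓
  (4,5): δ = 100.54°  ·
antipodal pairs: 5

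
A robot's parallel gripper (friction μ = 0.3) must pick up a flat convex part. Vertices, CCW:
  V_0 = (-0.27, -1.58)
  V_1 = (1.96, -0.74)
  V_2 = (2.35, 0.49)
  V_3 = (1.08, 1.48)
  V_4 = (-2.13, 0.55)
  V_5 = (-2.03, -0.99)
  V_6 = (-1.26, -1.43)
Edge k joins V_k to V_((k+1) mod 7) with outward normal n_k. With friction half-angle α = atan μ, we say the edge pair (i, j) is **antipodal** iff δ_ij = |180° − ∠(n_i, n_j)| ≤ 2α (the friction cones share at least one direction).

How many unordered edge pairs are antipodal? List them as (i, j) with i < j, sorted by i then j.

count = 5; pairs: (0,3), (1,4), (2,5), (2,6), (3,6)

α = atan 0.3 = 16.70°;  2α = 33.40°
n_0 = (+0.3525, -0.9358)
n_1 = (+0.9532, -0.3022)
n_2 = (+0.6148, +0.7887)
n_3 = (-0.2783, +0.9605)
n_4 = (-0.9979, -0.0648)
n_5 = (-0.4961, -0.8682)
n_6 = (-0.1498, -0.9887)
  (0,1): δ = 128.23°  ·
  (0,2): δ = 58.58°  ·
  (0,3): δ = 4.48°  ✓
  (0,4): δ = 73.07°  ·
  (0,5): δ = 129.61°  ·
  (0,6): δ = 150.74°  ·
  (1,2): δ = 110.34°  ·
  (1,3): δ = 56.25°  ·
  (1,4): δ = 21.31°  ✓
  (1,5): δ = 77.85°  ·
  (1,6): δ = 98.98°  ·
  (2,3): δ = 125.91°  ·
  (2,4): δ = 48.35°  ·
  (2,5): δ = 8.19°  ✓
  (2,6): δ = 29.32°  ✓
  (3,4): δ = 102.44°  ·
  (3,5): δ = 45.90°  ·
  (3,6): δ = 24.77°  ✓
  (4,5): δ = 123.46°  ·
  (4,6): δ = 102.33°  ·
  (5,6): δ = 158.87°  ·
antipodal pairs: 5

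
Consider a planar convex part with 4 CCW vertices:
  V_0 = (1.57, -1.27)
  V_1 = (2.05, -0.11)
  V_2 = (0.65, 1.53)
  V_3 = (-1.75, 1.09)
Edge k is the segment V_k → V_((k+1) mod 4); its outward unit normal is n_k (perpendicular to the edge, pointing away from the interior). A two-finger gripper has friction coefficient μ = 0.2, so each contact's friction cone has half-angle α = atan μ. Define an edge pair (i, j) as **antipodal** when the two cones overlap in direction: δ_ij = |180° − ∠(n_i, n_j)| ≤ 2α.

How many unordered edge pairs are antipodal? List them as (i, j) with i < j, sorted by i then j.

α = atan 0.2 = 11.31°;  2α = 22.62°
n_0 = (+0.9240, -0.3824)
n_1 = (+0.7606, +0.6493)
n_2 = (-0.1803, +0.9836)
n_3 = (-0.5794, -0.8151)
  (0,1): δ = 117.03°  ·
  (0,2): δ = 57.13°  ·
  (0,3): δ = 77.07°  ·
  (1,2): δ = 120.10°  ·
  (1,3): δ = 14.11°  ✓
  (2,3): δ = 45.80°  ·
antipodal pairs: 1

count = 1; pairs: (1,3)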